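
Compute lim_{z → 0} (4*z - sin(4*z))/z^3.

32/3

Direct substitution gives 0/0.
Apply L'Hôpital: lim (4 - 4*cos(4*z))/(3*z^2), still 0/0.
Apply L'Hôpital: lim (16*sin(4*z))/(6*z), still 0/0.
After 3 applications of L'Hôpital's rule the quotient is (64*cos(4*z))/(6); substituting z = 0 gives 32/3.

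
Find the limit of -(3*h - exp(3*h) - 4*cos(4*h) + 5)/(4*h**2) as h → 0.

Substitution gives 0/0 (the numerator vanishes to order 2).
Expand each term to order h^2: the coefficient of h^2 in −e^(3h) is -9/2 and in -4·cos(4h) is 32.
Lower-order terms cancel with the polynomial part, so the numerator is (55/2)·h^2 + o(h^2), and the limit is (55/2)/(-4) = -55/8.

-55/8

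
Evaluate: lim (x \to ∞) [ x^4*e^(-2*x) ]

0

Write as x^4/e^{2x}, an ∞/∞ form.
Exponential growth dominates any polynomial, so repeated L'Hôpital (or the standard result) gives 0.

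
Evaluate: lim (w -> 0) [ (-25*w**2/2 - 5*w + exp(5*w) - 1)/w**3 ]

Direct substitution gives 0/0.
Apply L'Hôpital: lim (-25*w + 5*e^(5*w) - 5)/(3*w^2), still 0/0.
Apply L'Hôpital: lim (25*e^(5*w) - 25)/(6*w), still 0/0.
After 3 applications of L'Hôpital's rule the quotient is (125*e^(5*w))/(6); substituting w = 0 gives 125/6.

125/6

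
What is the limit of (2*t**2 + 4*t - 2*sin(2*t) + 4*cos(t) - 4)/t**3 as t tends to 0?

8/3

Substitution gives 0/0 (the numerator vanishes to order 3).
Expand each term to order t^3: the coefficient of t^3 in 4·cos(t) is 0 and in -2·sin(2t) is 8/3.
Lower-order terms cancel with the polynomial part, so the numerator is (8/3)·t^3 + o(t^3), and the limit is (8/3)/(1) = 8/3.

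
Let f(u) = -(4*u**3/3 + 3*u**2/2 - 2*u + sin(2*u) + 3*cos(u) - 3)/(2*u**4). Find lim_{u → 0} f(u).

-1/16

Substitution gives 0/0; apply L'Hôpital's rule 4 times.
After differentiating numerator and denominator 4 times the quotient is ((32*sin(u) + 3)*cos(u))/(-48); at u = 0 this is -1/16.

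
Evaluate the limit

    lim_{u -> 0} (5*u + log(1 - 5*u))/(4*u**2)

Direct substitution gives 0/0.
Apply L'Hôpital: lim (5 - 5/(1 - 5*u))/(8*u), still 0/0.
After 2 applications of L'Hôpital's rule the quotient is (-25/(1 - 5*u)^2)/(8); substituting u = 0 gives -25/8.

-25/8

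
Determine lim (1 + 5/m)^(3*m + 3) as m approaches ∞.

Write it as [(1 + 5/m)^m]^(3) · (1 + 5/m)^(3). The bracketed term tends to e^(5) and the second factor to 1, so the limit is e^(15).

e^(15)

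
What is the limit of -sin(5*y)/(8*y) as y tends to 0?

-5/8

Substitution gives 0/0.
Write it as (5/(-8))·sin(5y)/(5y); since sin(u)/u → 1, the limit is -5/8.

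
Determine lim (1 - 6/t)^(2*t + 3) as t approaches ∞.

e^(-12)

Let L be the limit and take ln: ln L = lim (2t + 3)·ln(1 - 6/t) = lim (2t + 3)·(-6/t + O(1/t²)) = -12.
Hence L = e^(-12).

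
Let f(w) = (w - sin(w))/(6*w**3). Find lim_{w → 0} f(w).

1/36

Direct substitution gives 0/0.
Apply L'Hôpital: lim (1 - cos(w))/(18*w^2), still 0/0.
Apply L'Hôpital: lim (sin(w))/(36*w), still 0/0.
After 3 applications of L'Hôpital's rule the quotient is (cos(w))/(36); substituting w = 0 gives 1/36.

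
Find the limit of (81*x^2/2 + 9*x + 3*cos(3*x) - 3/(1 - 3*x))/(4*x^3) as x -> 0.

Substitution gives 0/0; apply L'Hôpital's rule 3 times.
After differentiating numerator and denominator 3 times the quotient is (81*sin(3*x) - 486/(3*x - 1)^4)/(24); at x = 0 this is -81/4.

-81/4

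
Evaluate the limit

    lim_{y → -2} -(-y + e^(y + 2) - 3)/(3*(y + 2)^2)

-1/6

Direct substitution gives 0/0.
Apply L'Hôpital: lim (e^(y + 2) - 1)/(-6*y - 12), still 0/0.
After 2 applications of L'Hôpital's rule the quotient is (e^(y + 2))/(-6); substituting y = -2 gives -1/6.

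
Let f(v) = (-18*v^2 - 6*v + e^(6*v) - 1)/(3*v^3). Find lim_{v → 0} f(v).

12

Direct substitution gives 0/0.
Apply L'Hôpital: lim (-36*v + 6*e^(6*v) - 6)/(9*v^2), still 0/0.
Apply L'Hôpital: lim (36*e^(6*v) - 36)/(18*v), still 0/0.
After 3 applications of L'Hôpital's rule the quotient is (216*e^(6*v))/(18); substituting v = 0 gives 12.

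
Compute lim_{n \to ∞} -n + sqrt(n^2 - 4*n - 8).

-2

This has the form ∞ − ∞. Multiply and divide by the conjugate √(n^2 - 4*n - 8) + n.
That gives (-4n - 8) / (√(n^2 - 4*n - 8) + n).
Divide numerator and denominator by n: the limit is -4/(2·1) = -2.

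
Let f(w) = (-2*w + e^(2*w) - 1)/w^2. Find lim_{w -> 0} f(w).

Direct substitution gives 0/0.
Apply L'Hôpital: lim (2*e^(2*w) - 2)/(2*w), still 0/0.
After 2 applications of L'Hôpital's rule the quotient is (4*e^(2*w))/(2); substituting w = 0 gives 2.

2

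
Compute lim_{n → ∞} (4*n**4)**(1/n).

Base → ∞ and exponent → 0: an ∞^0 form.
Take logs: (1/n)·ln(4·n^4) = (ln 4 + 4·ln n)/n → 0.
So the limit is e^0 = 1.

1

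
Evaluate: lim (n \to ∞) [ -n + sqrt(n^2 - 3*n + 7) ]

-3/2

An ∞ − ∞ form. Rationalising with the conjugate, the difference becomes (-3n + 7) / (√(n^2 - 3*n + 7) + n).
For large n the denominator behaves like 2·n, so the quotient tends to -3/2 = -3/2.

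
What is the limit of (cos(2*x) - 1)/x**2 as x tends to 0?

-2

Direct substitution gives 0/0.
Apply L'Hôpital: lim (-2*sin(2*x))/(2*x), still 0/0.
After 2 applications of L'Hôpital's rule the quotient is (-4*cos(2*x))/(2); substituting x = 0 gives -2.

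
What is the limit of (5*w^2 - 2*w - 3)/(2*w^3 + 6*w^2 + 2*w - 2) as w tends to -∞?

The denominator has degree 3 and the numerator degree 2. Dividing numerator and denominator by w^3 sends every term to 0 except the leading denominator term, so the limit is 0.

0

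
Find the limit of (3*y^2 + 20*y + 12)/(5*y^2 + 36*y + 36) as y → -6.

2/3

Since y = -6 makes numerator and denominator zero, (y + 6) divides both.
Cancelling it gives (3*y + 2)/(5*y + 6); now plug in y = -6 to get 2/3.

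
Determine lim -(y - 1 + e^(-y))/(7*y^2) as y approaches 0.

-1/14

Direct substitution gives 0/0.
Apply L'Hôpital: lim (1 - e^(-y))/(-14*y), still 0/0.
After 2 applications of L'Hôpital's rule the quotient is (e^(-y))/(-14); substituting y = 0 gives -1/14.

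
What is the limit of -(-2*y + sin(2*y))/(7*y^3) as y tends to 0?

4/21

Direct substitution gives 0/0.
Apply L'Hôpital: lim (2*cos(2*y) - 2)/(-21*y^2), still 0/0.
Apply L'Hôpital: lim (-4*sin(2*y))/(-42*y), still 0/0.
After 3 applications of L'Hôpital's rule the quotient is (-8*cos(2*y))/(-42); substituting y = 0 gives 4/21.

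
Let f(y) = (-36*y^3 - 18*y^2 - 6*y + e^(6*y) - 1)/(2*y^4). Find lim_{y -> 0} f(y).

27

Direct substitution gives 0/0.
Apply L'Hôpital: lim (-108*y^2 - 36*y + 6*e^(6*y) - 6)/(8*y^3), still 0/0.
Apply L'Hôpital: lim (-216*y + 36*e^(6*y) - 36)/(24*y^2), still 0/0.
Apply L'Hôpital: lim (216*e^(6*y) - 216)/(48*y), still 0/0.
After 4 applications of L'Hôpital's rule the quotient is (1296*e^(6*y))/(48); substituting y = 0 gives 27.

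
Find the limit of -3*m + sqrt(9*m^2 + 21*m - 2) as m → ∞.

7/2

This has the form ∞ − ∞. Multiply and divide by the conjugate √(9*m^2 + 21*m - 2) + 3m.
That gives (21m - 2) / (√(9*m^2 + 21*m - 2) + 3m).
Divide numerator and denominator by m: the limit is 21/(2·3) = 7/2.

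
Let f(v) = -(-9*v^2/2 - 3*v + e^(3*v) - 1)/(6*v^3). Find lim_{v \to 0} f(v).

-3/4

Direct substitution gives 0/0.
Apply L'Hôpital: lim (-9*v + 3*e^(3*v) - 3)/(-18*v^2), still 0/0.
Apply L'Hôpital: lim (9*e^(3*v) - 9)/(-36*v), still 0/0.
After 3 applications of L'Hôpital's rule the quotient is (27*e^(3*v))/(-36); substituting v = 0 gives -3/4.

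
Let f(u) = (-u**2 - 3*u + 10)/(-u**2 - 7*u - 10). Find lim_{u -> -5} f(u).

Direct substitution gives 0/0, so factor. Both numerator and denominator have (u + 5) as a factor.
After cancelling, the expression reduces to (2 - u)/(-u - 2).
Substituting u = -5 gives 7/3.

7/3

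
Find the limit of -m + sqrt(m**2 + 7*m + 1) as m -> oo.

An ∞ − ∞ form. Rationalising with the conjugate, the difference becomes (7m + 1) / (√(m^2 + 7*m + 1) + m).
For large m the denominator behaves like 2·m, so the quotient tends to 7/2 = 7/2.

7/2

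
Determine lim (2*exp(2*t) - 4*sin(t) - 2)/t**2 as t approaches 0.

Substitution gives 0/0 (the numerator vanishes to order 2).
Expand each term to order t^2: the coefficient of t^2 in -4·sin(t) is 0 and in 2·e^(2t) is 4.
Lower-order terms cancel with the polynomial part, so the numerator is (4)·t^2 + o(t^2), and the limit is (4)/(1) = 4.

4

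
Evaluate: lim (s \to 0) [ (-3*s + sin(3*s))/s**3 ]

Direct substitution gives 0/0.
Apply L'Hôpital: lim (3*cos(3*s) - 3)/(3*s^2), still 0/0.
Apply L'Hôpital: lim (-9*sin(3*s))/(6*s), still 0/0.
After 3 applications of L'Hôpital's rule the quotient is (-27*cos(3*s))/(6); substituting s = 0 gives -9/2.

-9/2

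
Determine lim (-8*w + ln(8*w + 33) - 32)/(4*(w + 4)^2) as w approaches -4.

-8

Direct substitution gives 0/0.
Apply L'Hôpital: lim (-8 + 8/(8*w + 33))/(8*w + 32), still 0/0.
After 2 applications of L'Hôpital's rule the quotient is (-64/(8*w + 33)^2)/(8); substituting w = -4 gives -8.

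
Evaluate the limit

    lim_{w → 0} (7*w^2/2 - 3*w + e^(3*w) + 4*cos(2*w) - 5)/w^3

Substitution gives 0/0; apply L'Hôpital's rule 3 times.
After differentiating numerator and denominator 3 times the quotient is (27*e^(3*w) + 32*sin(2*w))/(6); at w = 0 this is 9/2.

9/2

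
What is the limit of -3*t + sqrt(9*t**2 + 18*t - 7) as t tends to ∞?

3

An ∞ − ∞ form. Rationalising with the conjugate, the difference becomes (18t - 7) / (√(9*t^2 + 18*t - 7) + 3t).
For large t the denominator behaves like 2·3t, so the quotient tends to 18/6 = 3.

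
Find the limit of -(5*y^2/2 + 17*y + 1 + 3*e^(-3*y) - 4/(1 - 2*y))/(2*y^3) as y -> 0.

Substitution gives 0/0 (the numerator vanishes to order 3).
Expand each term to order y^3: the coefficient of y^3 in -4·1/(1 - 2y) is -32 and in 3·e^(-3y) is -27/2.
Lower-order terms cancel with the polynomial part, so the numerator is (-91/2)·y^3 + o(y^3), and the limit is (-91/2)/(-2) = 91/4.

91/4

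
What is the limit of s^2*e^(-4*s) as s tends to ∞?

Write as s^2/e^{4s}, an ∞/∞ form.
Exponential growth dominates any polynomial, so repeated L'Hôpital (or the standard result) gives 0.

0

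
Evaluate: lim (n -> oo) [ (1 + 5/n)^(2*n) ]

Let L be the limit and take ln: ln L = lim (2n)·ln(1 + 5/n) = lim (2n)·(5/n + O(1/n²)) = 10.
Hence L = e^(10).

e^(10)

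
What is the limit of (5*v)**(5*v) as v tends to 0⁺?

1

Base → 0⁺ and exponent → 0⁺: a 0^0 form.
Take logs: 5v·ln(5v). This is 0·(−∞); rewriting as ln(5v)/(1/(5v)) and applying L'Hôpital gives 0.
Hence the limit is e^0 = 1.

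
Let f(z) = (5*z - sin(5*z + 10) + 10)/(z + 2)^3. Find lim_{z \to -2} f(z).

125/6

Direct substitution gives 0/0.
Apply L'Hôpital: lim (5 - 5*cos(5*z + 10))/(3*(z + 2)^2), still 0/0.
Apply L'Hôpital: lim (25*sin(5*z + 10))/(6*z + 12), still 0/0.
After 3 applications of L'Hôpital's rule the quotient is (125*cos(5*z + 10))/(6); substituting z = -2 gives 125/6.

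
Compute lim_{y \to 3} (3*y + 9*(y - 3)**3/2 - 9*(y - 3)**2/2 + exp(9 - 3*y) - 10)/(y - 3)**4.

27/8

Direct substitution gives 0/0.
Apply L'Hôpital: lim (-9*y + 27*(y - 3)^2/2 - 3*e^(9 - 3*y) + 30)/(4*(y - 3)^3), still 0/0.
Apply L'Hôpital: lim (27*y + 9*e^(9 - 3*y) - 90)/(12*(y - 3)^2), still 0/0.
Apply L'Hôpital: lim (27 - 27*e^(9 - 3*y))/(24*y - 72), still 0/0.
After 4 applications of L'Hôpital's rule the quotient is (81*e^(9 - 3*y))/(24); substituting y = 3 gives 27/8.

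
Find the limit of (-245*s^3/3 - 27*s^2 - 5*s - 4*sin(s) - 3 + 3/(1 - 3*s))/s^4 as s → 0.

243

Substitution gives 0/0 (the numerator vanishes to order 4).
Expand each term to order s^4: the coefficient of s^4 in 3·1/(1 - 3s) is 243 and in -4·sin(s) is 0.
Lower-order terms cancel with the polynomial part, so the numerator is (243)·s^4 + o(s^4), and the limit is (243)/(1) = 243.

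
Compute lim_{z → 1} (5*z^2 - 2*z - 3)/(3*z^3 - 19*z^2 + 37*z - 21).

1

Direct substitution gives 0/0, so factor. Both numerator and denominator have (z - 1) as a factor.
After cancelling, the expression reduces to (5*z + 3)/(3*z^2 - 16*z + 21).
Substituting z = 1 gives 1.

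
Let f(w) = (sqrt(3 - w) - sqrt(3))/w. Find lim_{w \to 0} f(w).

Substitution gives 0/0. Multiply numerator and denominator by the conjugate √(3 - w) + √3.
The numerator becomes (3 - w) − 3 = -w, so the expression simplifies to -1/(√(3 - w) + √3).
Letting w → 0 gives -1/(2√3) = -√(3)/6.

-√(3)/6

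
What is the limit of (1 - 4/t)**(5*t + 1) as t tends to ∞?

Let L be the limit and take ln: ln L = lim (5t + 1)·ln(1 - 4/t) = lim (5t + 1)·(-4/t + O(1/t²)) = -20.
Hence L = e^(-20).

e^(-20)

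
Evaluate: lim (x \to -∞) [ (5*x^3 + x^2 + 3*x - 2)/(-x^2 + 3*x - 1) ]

∞

The numerator has higher degree (3 > 2); the quotient behaves like (5/(-1))·x^1 for large |x|.
As x → −∞ this diverges to ∞.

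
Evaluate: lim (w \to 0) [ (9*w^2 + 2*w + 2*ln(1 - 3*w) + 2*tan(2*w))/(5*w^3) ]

Substitution gives 0/0; apply L'Hôpital's rule 3 times.
After differentiating numerator and denominator 3 times the quotient is (96*tan(2*w)^2/cos(2*w)^2 + 32/cos(2*w)^2 + 108/(3*w - 1)^3)/(30); at w = 0 this is -38/15.

-38/15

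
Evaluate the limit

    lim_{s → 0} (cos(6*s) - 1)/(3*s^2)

-6

Direct substitution gives 0/0.
Apply L'Hôpital: lim (-6*sin(6*s))/(6*s), still 0/0.
After 2 applications of L'Hôpital's rule the quotient is (-36*cos(6*s))/(6); substituting s = 0 gives -6.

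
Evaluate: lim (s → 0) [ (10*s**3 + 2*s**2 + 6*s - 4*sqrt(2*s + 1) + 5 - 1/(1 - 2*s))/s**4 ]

-27/2

Substitution gives 0/0; apply L'Hôpital's rule 4 times.
After differentiating numerator and denominator 4 times the quotient is (60/(2*s + 1)^(7/2) + 384/(2*s - 1)^5)/(24); at s = 0 this is -27/2.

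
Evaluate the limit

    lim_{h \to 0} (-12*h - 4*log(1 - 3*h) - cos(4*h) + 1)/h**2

26

Substitution gives 0/0; apply L'Hôpital's rule 2 times.
After differentiating numerator and denominator 2 times the quotient is (16*cos(4*h) + 36/(3*h - 1)^2)/(2); at h = 0 this is 26.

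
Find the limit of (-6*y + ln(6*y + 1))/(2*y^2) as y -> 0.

Direct substitution gives 0/0.
Apply L'Hôpital: lim (-6 + 6/(6*y + 1))/(4*y), still 0/0.
After 2 applications of L'Hôpital's rule the quotient is (-36/(6*y + 1)^2)/(4); substituting y = 0 gives -9.

-9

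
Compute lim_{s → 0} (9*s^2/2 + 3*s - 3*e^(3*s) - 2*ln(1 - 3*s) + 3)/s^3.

Substitution gives 0/0 (the numerator vanishes to order 3).
Expand each term to order s^3: the coefficient of s^3 in -3·e^(3s) is -27/2 and in -2·ln(1 - 3s) is 18.
Lower-order terms cancel with the polynomial part, so the numerator is (9/2)·s^3 + o(s^3), and the limit is (9/2)/(1) = 9/2.

9/2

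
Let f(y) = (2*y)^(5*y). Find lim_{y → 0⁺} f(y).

Base → 0⁺ and exponent → 0⁺: a 0^0 form.
Take logs: 5y·ln(2y). This is 0·(−∞); rewriting as ln(2y)/(1/(5y)) and applying L'Hôpital gives 0.
Hence the limit is e^0 = 1.

1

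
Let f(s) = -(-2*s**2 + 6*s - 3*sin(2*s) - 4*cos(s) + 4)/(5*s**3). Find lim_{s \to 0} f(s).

-4/5

Substitution gives 0/0; apply L'Hôpital's rule 3 times.
After differentiating numerator and denominator 3 times the quotient is (-4*sin(s) + 24*cos(2*s))/(-30); at s = 0 this is -4/5.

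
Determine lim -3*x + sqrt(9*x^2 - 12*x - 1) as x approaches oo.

-2

This has the form ∞ − ∞. Multiply and divide by the conjugate √(9*x^2 - 12*x - 1) + 3x.
That gives (-12x - 1) / (√(9*x^2 - 12*x - 1) + 3x).
Divide numerator and denominator by x: the limit is -12/(2·3) = -2.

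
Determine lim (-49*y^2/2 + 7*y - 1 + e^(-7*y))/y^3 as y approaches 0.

Direct substitution gives 0/0.
Apply L'Hôpital: lim (-49*y + 7 - 7*e^(-7*y))/(3*y^2), still 0/0.
Apply L'Hôpital: lim (-49 + 49*e^(-7*y))/(6*y), still 0/0.
After 3 applications of L'Hôpital's rule the quotient is (-343*e^(-7*y))/(6); substituting y = 0 gives -343/6.

-343/6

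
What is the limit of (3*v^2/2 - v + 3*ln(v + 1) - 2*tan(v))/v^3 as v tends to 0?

1/3

Substitution gives 0/0 (the numerator vanishes to order 3).
Expand each term to order v^3: the coefficient of v^3 in -2·tan(v) is -2/3 and in 3·ln(1 + v) is 1.
Lower-order terms cancel with the polynomial part, so the numerator is (1/3)·v^3 + o(v^3), and the limit is (1/3)/(1) = 1/3.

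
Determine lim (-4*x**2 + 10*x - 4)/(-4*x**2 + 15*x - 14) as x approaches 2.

6

At x = 2 both the top and bottom vanish — a removable singularity. Factoring out (x - 2) from each leaves (2 - 4*x)/(7 - 4*x), which at x = 2 equals 6.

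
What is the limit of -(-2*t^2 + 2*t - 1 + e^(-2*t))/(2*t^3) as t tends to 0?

2/3

Direct substitution gives 0/0.
Apply L'Hôpital: lim (-4*t + 2 - 2*e^(-2*t))/(-6*t^2), still 0/0.
Apply L'Hôpital: lim (-4 + 4*e^(-2*t))/(-12*t), still 0/0.
After 3 applications of L'Hôpital's rule the quotient is (-8*e^(-2*t))/(-12); substituting t = 0 gives 2/3.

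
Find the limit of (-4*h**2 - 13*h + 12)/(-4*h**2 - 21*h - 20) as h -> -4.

At h = -4 both the top and bottom vanish — a removable singularity. Factoring out (h + 4) from each leaves (3 - 4*h)/(-4*h - 5), which at h = -4 equals 19/11.

19/11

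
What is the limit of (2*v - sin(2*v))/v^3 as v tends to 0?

Direct substitution gives 0/0.
Apply L'Hôpital: lim (2 - 2*cos(2*v))/(3*v^2), still 0/0.
Apply L'Hôpital: lim (4*sin(2*v))/(6*v), still 0/0.
After 3 applications of L'Hôpital's rule the quotient is (8*cos(2*v))/(6); substituting v = 0 gives 4/3.

4/3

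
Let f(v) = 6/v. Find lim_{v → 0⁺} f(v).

As v → 0⁺, (v) → 0⁺, so (v)^1 → 0⁺ and 6/(v)^1 → ∞.

∞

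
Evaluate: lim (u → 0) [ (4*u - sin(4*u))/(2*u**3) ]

16/3

Direct substitution gives 0/0.
Apply L'Hôpital: lim (4 - 4*cos(4*u))/(6*u^2), still 0/0.
Apply L'Hôpital: lim (16*sin(4*u))/(12*u), still 0/0.
After 3 applications of L'Hôpital's rule the quotient is (64*cos(4*u))/(12); substituting u = 0 gives 16/3.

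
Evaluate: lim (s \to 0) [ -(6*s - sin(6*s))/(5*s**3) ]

Direct substitution gives 0/0.
Apply L'Hôpital: lim (6 - 6*cos(6*s))/(-15*s^2), still 0/0.
Apply L'Hôpital: lim (36*sin(6*s))/(-30*s), still 0/0.
After 3 applications of L'Hôpital's rule the quotient is (216*cos(6*s))/(-30); substituting s = 0 gives -36/5.

-36/5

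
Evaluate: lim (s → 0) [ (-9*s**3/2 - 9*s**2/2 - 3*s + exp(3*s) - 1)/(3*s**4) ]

Direct substitution gives 0/0.
Apply L'Hôpital: lim (-27*s^2/2 - 9*s + 3*e^(3*s) - 3)/(12*s^3), still 0/0.
Apply L'Hôpital: lim (-27*s + 9*e^(3*s) - 9)/(36*s^2), still 0/0.
Apply L'Hôpital: lim (27*e^(3*s) - 27)/(72*s), still 0/0.
After 4 applications of L'Hôpital's rule the quotient is (81*e^(3*s))/(72); substituting s = 0 gives 9/8.

9/8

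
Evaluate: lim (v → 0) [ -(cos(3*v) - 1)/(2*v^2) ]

Direct substitution gives 0/0.
Apply L'Hôpital: lim (-3*sin(3*v))/(-4*v), still 0/0.
After 2 applications of L'Hôpital's rule the quotient is (-9*cos(3*v))/(-4); substituting v = 0 gives 9/4.

9/4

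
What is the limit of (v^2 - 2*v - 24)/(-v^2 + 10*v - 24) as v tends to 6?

-5

At v = 6 both the top and bottom vanish — a removable singularity. Factoring out (v - 6) from each leaves (v + 4)/(4 - v), which at v = 6 equals -5.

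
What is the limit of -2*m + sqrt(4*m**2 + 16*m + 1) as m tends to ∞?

This has the form ∞ − ∞. Multiply and divide by the conjugate √(4*m^2 + 16*m + 1) + 2m.
That gives (16m + 1) / (√(4*m^2 + 16*m + 1) + 2m).
Divide numerator and denominator by m: the limit is 16/(2·2) = 4.

4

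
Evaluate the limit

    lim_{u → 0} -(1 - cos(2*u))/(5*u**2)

Substitution gives 0/0.
Use (1 − cos θ)/θ² → 1/2 with θ = 2u: the limit is 2²/(2·(-5)) = -2/5.

-2/5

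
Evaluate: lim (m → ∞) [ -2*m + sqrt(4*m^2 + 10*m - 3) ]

5/2

An ∞ − ∞ form. Rationalising with the conjugate, the difference becomes (10m - 3) / (√(4*m^2 + 10*m - 3) + 2m).
For large m the denominator behaves like 2·2m, so the quotient tends to 10/4 = 5/2.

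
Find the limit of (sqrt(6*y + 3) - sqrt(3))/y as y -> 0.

√(3)

A 0/0 form; rationalise with √(3 + 6y) + √3. This collapses the numerator to 6y, leaving 6/(√(3 + 6y) + √3) → 6/(2√3) = √(3).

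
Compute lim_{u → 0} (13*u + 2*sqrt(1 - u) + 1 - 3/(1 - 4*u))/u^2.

-193/4

Substitution gives 0/0; apply L'Hôpital's rule 2 times.
After differentiating numerator and denominator 2 times the quotient is (96/(4*u - 1)^3 - 1/(2*(1 - u)^(3/2)))/(2); at u = 0 this is -193/4.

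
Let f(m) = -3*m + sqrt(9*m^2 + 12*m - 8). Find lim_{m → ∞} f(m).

This has the form ∞ − ∞. Multiply and divide by the conjugate √(9*m^2 + 12*m - 8) + 3m.
That gives (12m - 8) / (√(9*m^2 + 12*m - 8) + 3m).
Divide numerator and denominator by m: the limit is 12/(2·3) = 2.

2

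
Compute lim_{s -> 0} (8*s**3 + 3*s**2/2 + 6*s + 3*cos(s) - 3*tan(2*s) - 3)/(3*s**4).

Substitution gives 0/0 (the numerator vanishes to order 4).
Expand each term to order s^4: the coefficient of s^4 in -3·tan(2s) is 0 and in 3·cos(s) is 1/8.
Lower-order terms cancel with the polynomial part, so the numerator is (1/8)·s^4 + o(s^4), and the limit is (1/8)/(3) = 1/24.

1/24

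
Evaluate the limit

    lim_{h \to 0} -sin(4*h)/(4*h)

Substitution gives 0/0.
Write it as (4/(-4))·sin(4h)/(4h); since sin(u)/u → 1, the limit is -1.

-1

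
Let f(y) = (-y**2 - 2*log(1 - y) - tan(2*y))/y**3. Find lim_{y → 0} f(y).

-2

Substitution gives 0/0 (the numerator vanishes to order 3).
Expand each term to order y^3: the coefficient of y^3 in −tan(2y) is -8/3 and in -2·ln(1 - y) is 2/3.
Lower-order terms cancel with the polynomial part, so the numerator is (-2)·y^3 + o(y^3), and the limit is (-2)/(1) = -2.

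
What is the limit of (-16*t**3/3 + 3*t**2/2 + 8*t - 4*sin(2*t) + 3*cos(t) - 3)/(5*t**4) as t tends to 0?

1/40

Substitution gives 0/0; apply L'Hôpital's rule 4 times.
After differentiating numerator and denominator 4 times the quotient is ((3 - 128*sin(t))*cos(t))/(120); at t = 0 this is 1/40.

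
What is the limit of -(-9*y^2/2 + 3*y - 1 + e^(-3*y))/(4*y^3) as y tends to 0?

9/8

Direct substitution gives 0/0.
Apply L'Hôpital: lim (-9*y + 3 - 3*e^(-3*y))/(-12*y^2), still 0/0.
Apply L'Hôpital: lim (-9 + 9*e^(-3*y))/(-24*y), still 0/0.
After 3 applications of L'Hôpital's rule the quotient is (-27*e^(-3*y))/(-24); substituting y = 0 gives 9/8.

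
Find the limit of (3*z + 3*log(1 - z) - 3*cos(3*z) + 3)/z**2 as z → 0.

Substitution gives 0/0 (the numerator vanishes to order 2).
Expand each term to order z^2: the coefficient of z^2 in 3·ln(1 - z) is -3/2 and in -3·cos(3z) is 27/2.
Lower-order terms cancel with the polynomial part, so the numerator is (12)·z^2 + o(z^2), and the limit is (12)/(1) = 12.

12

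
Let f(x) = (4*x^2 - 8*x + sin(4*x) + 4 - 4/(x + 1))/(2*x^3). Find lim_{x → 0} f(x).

-10/3

Substitution gives 0/0; apply L'Hôpital's rule 3 times.
After differentiating numerator and denominator 3 times the quotient is (-64*cos(4*x) + 24/(x + 1)^4)/(12); at x = 0 this is -10/3.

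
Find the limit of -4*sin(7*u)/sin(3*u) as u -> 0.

-28/3

Substitution gives 0/0.
Divide numerator and denominator by u: sin(7u)/u → 7 and sin(3u)/u → 3, so the limit is -4·7/3 = -28/3.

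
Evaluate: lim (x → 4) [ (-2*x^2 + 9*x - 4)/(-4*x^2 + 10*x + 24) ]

7/22

At x = 4 both the top and bottom vanish — a removable singularity. Factoring out (x - 4) from each leaves (1 - 2*x)/(-4*x - 6), which at x = 4 equals 7/22.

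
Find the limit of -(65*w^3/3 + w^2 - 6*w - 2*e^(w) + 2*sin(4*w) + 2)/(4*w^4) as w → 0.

Substitution gives 0/0; apply L'Hôpital's rule 4 times.
After differentiating numerator and denominator 4 times the quotient is (-2*e^(w) + 512*sin(4*w))/(-96); at w = 0 this is 1/48.

1/48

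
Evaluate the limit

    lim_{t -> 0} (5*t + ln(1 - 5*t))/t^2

Direct substitution gives 0/0.
Apply L'Hôpital: lim (5 - 5/(1 - 5*t))/(2*t), still 0/0.
After 2 applications of L'Hôpital's rule the quotient is (-25/(1 - 5*t)^2)/(2); substituting t = 0 gives -25/2.

-25/2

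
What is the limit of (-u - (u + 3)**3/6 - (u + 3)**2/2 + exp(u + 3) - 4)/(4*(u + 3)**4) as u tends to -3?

Direct substitution gives 0/0.
Apply L'Hôpital: lim (-u - (u + 3)^2/2 + e^(u + 3) - 4)/(16*(u + 3)^3), still 0/0.
Apply L'Hôpital: lim (-u + e^(u + 3) - 4)/(48*(u + 3)^2), still 0/0.
Apply L'Hôpital: lim (e^(u + 3) - 1)/(96*u + 288), still 0/0.
After 4 applications of L'Hôpital's rule the quotient is (e^(u + 3))/(96); substituting u = -3 gives 1/96.

1/96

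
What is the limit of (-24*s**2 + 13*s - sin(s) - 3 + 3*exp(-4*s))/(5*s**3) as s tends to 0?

-191/30

Substitution gives 0/0; apply L'Hôpital's rule 3 times.
After differentiating numerator and denominator 3 times the quotient is (cos(s) - 192*e^(-4*s))/(30); at s = 0 this is -191/30.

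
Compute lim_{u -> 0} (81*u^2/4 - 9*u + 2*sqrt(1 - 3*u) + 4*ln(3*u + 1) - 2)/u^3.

Substitution gives 0/0; apply L'Hôpital's rule 3 times.
After differentiating numerator and denominator 3 times the quotient is (216/(3*u + 1)^3 - 81/(4*(1 - 3*u)^(5/2)))/(6); at u = 0 this is 261/8.

261/8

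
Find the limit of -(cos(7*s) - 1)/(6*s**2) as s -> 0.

Direct substitution gives 0/0.
Apply L'Hôpital: lim (-7*sin(7*s))/(-12*s), still 0/0.
After 2 applications of L'Hôpital's rule the quotient is (-49*cos(7*s))/(-12); substituting s = 0 gives 49/12.

49/12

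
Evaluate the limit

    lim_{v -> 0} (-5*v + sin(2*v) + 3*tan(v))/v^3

-1/3

Substitution gives 0/0 (the numerator vanishes to order 3).
Expand each term to order v^3: the coefficient of v^3 in 3·tan(v) is 1 and in sin(2v) is -4/3.
Lower-order terms cancel with the polynomial part, so the numerator is (-1/3)·v^3 + o(v^3), and the limit is (-1/3)/(1) = -1/3.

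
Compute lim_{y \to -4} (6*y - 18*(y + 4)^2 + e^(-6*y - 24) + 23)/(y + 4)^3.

-36

Direct substitution gives 0/0.
Apply L'Hôpital: lim (-36*y - 6*e^(-6*y - 24) - 138)/(3*(y + 4)^2), still 0/0.
Apply L'Hôpital: lim (36*e^(-6*y - 24) - 36)/(6*y + 24), still 0/0.
After 3 applications of L'Hôpital's rule the quotient is (-216*e^(-6*y - 24))/(6); substituting y = -4 gives -36.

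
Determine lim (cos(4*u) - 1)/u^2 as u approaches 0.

-8

Direct substitution gives 0/0.
Apply L'Hôpital: lim (-4*sin(4*u))/(2*u), still 0/0.
After 2 applications of L'Hôpital's rule the quotient is (-16*cos(4*u))/(2); substituting u = 0 gives -8.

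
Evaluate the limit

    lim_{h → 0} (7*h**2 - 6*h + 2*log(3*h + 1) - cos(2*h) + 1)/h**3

18

Substitution gives 0/0 (the numerator vanishes to order 3).
Expand each term to order h^3: the coefficient of h^3 in 2·ln(1 + 3h) is 18 and in −cos(2h) is 0.
Lower-order terms cancel with the polynomial part, so the numerator is (18)·h^3 + o(h^3), and the limit is (18)/(1) = 18.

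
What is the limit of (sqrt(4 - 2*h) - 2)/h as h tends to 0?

-1/2

A 0/0 form; rationalise with √(4 - 2h) + √4. This collapses the numerator to -2h, leaving -2/(√(4 - 2h) + √4) → -2/(2√4) = -1/2.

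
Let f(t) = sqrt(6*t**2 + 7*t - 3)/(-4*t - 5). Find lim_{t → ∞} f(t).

-√(6)/4

For large |t|, √(6*t^2 + 7*t - 3) ≈ √6·|t| and the denominator ≈ -4t.
Since t → +∞, |t| = t, giving √6/(-4) = -√(6)/4.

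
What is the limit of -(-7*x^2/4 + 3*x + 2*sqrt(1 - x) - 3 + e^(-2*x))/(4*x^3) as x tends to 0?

35/96

Substitution gives 0/0; apply L'Hôpital's rule 3 times.
After differentiating numerator and denominator 3 times the quotient is (-8*e^(-2*x) - 3/(4*(1 - x)^(5/2)))/(-24); at x = 0 this is 35/96.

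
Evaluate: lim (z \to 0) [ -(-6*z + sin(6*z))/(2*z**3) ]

18

Direct substitution gives 0/0.
Apply L'Hôpital: lim (6*cos(6*z) - 6)/(-6*z^2), still 0/0.
Apply L'Hôpital: lim (-36*sin(6*z))/(-12*z), still 0/0.
After 3 applications of L'Hôpital's rule the quotient is (-216*cos(6*z))/(-12); substituting z = 0 gives 18.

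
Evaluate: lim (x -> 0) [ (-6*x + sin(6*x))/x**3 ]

Direct substitution gives 0/0.
Apply L'Hôpital: lim (6*cos(6*x) - 6)/(3*x^2), still 0/0.
Apply L'Hôpital: lim (-36*sin(6*x))/(6*x), still 0/0.
After 3 applications of L'Hôpital's rule the quotient is (-216*cos(6*x))/(6); substituting x = 0 gives -36.

-36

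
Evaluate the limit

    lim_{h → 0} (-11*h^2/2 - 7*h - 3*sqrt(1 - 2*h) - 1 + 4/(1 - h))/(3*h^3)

Substitution gives 0/0; apply L'Hôpital's rule 3 times.
After differentiating numerator and denominator 3 times the quotient is (24/(h - 1)^4 + 9/(1 - 2*h)^(5/2))/(18); at h = 0 this is 11/6.

11/6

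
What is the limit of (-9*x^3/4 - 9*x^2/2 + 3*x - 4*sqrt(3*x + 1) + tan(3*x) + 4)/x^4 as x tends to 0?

405/32

Substitution gives 0/0 (the numerator vanishes to order 4).
Expand each term to order x^4: the coefficient of x^4 in tan(3x) is 0 and in -4·√(1 + 3x) is 405/32.
Lower-order terms cancel with the polynomial part, so the numerator is (405/32)·x^4 + o(x^4), and the limit is (405/32)/(1) = 405/32.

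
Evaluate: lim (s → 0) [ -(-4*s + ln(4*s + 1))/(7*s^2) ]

8/7

Direct substitution gives 0/0.
Apply L'Hôpital: lim (-4 + 4/(4*s + 1))/(-14*s), still 0/0.
After 2 applications of L'Hôpital's rule the quotient is (-16/(4*s + 1)^2)/(-14); substituting s = 0 gives 8/7.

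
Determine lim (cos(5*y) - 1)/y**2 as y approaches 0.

-25/2

Direct substitution gives 0/0.
Apply L'Hôpital: lim (-5*sin(5*y))/(2*y), still 0/0.
After 2 applications of L'Hôpital's rule the quotient is (-25*cos(5*y))/(2); substituting y = 0 gives -25/2.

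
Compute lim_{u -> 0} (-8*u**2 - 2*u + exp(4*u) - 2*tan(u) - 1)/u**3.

Substitution gives 0/0; apply L'Hôpital's rule 3 times.
After differentiating numerator and denominator 3 times the quotient is (64*e^(4*u) - 12*tan(u)^4 - 16*tan(u)^2 - 4)/(6); at u = 0 this is 10.

10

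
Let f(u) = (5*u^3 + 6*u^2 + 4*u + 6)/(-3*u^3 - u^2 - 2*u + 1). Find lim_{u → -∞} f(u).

Numerator and denominator both have degree 3.
Dividing every term by u^3, all lower-order terms vanish and the limit is the ratio of leading coefficients, 5/(-3) = -5/3.

-5/3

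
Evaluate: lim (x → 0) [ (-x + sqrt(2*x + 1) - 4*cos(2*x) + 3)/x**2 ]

15/2

Substitution gives 0/0; apply L'Hôpital's rule 2 times.
After differentiating numerator and denominator 2 times the quotient is (16*cos(2*x) - 1/(2*x + 1)^(3/2))/(2); at x = 0 this is 15/2.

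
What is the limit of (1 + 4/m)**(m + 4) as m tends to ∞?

e^(4)

Write it as [(1 + 4/m)^m]^(1) · (1 + 4/m)^(4). The bracketed term tends to e^(4) and the second factor to 1, so the limit is e^(4).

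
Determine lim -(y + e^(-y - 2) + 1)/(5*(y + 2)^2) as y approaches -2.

Direct substitution gives 0/0.
Apply L'Hôpital: lim (1 - e^(-y - 2))/(-10*y - 20), still 0/0.
After 2 applications of L'Hôpital's rule the quotient is (e^(-y - 2))/(-10); substituting y = -2 gives -1/10.

-1/10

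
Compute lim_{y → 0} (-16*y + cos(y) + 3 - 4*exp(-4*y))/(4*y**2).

-65/8

Substitution gives 0/0 (the numerator vanishes to order 2).
Expand each term to order y^2: the coefficient of y^2 in -4·e^(-4y) is -32 and in cos(y) is -1/2.
Lower-order terms cancel with the polynomial part, so the numerator is (-65/2)·y^2 + o(y^2), and the limit is (-65/2)/(4) = -65/8.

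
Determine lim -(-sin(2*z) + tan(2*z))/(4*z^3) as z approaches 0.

-1

Substitution gives 0/0 (the numerator vanishes to order 3).
Expand each term to order z^3: the coefficient of z^3 in tan(2z) is 8/3 and in −sin(2z) is 4/3.
Lower-order terms cancel with the polynomial part, so the numerator is (4)·z^3 + o(z^3), and the limit is (4)/(-4) = -1.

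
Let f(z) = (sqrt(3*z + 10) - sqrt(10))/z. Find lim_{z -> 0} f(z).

Substitution gives 0/0. Multiply numerator and denominator by the conjugate √(10 + 3z) + √10.
The numerator becomes (10 + 3z) − 10 = 3z, so the expression simplifies to 3/(√(10 + 3z) + √10).
Letting z → 0 gives 3/(2√10) = 3*√(10)/20.

3*√(10)/20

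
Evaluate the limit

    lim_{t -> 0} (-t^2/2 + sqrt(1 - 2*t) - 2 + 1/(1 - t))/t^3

Substitution gives 0/0 (the numerator vanishes to order 3).
Expand each term to order t^3: the coefficient of t^3 in √(1 - 2t) is -1/2 and in 1/(1 - t) is 1.
Lower-order terms cancel with the polynomial part, so the numerator is (1/2)·t^3 + o(t^3), and the limit is (1/2)/(1) = 1/2.

1/2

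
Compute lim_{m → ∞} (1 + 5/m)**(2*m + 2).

e^(10)

Let L be the limit and take ln: ln L = lim (2m + 2)·ln(1 + 5/m) = lim (2m + 2)·(5/m + O(1/m²)) = 10.
Hence L = e^(10).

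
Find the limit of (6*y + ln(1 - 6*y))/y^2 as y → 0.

-18

Direct substitution gives 0/0.
Apply L'Hôpital: lim (6 - 6/(1 - 6*y))/(2*y), still 0/0.
After 2 applications of L'Hôpital's rule the quotient is (-36/(1 - 6*y)^2)/(2); substituting y = 0 gives -18.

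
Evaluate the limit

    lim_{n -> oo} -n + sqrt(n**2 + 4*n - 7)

2

This has the form ∞ − ∞. Multiply and divide by the conjugate √(n^2 + 4*n - 7) + n.
That gives (4n - 7) / (√(n^2 + 4*n - 7) + n).
Divide numerator and denominator by n: the limit is 4/(2·1) = 2.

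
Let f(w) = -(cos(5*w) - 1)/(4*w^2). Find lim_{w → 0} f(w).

Direct substitution gives 0/0.
Apply L'Hôpital: lim (-5*sin(5*w))/(-8*w), still 0/0.
After 2 applications of L'Hôpital's rule the quotient is (-25*cos(5*w))/(-8); substituting w = 0 gives 25/8.

25/8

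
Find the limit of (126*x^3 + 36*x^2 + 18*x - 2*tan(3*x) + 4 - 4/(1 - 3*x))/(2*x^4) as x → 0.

Substitution gives 0/0; apply L'Hôpital's rule 4 times.
After differentiating numerator and denominator 4 times the quotient is (1296*tan(3*x)/cos(3*x)^2 - 3888*tan(3*x)/cos(3*x)^4 + 7776/(3*x - 1)^5)/(48); at x = 0 this is -162.

-162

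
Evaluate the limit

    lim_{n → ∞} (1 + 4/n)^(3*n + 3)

e^(12)

Write it as [(1 + 4/n)^n]^(3) · (1 + 4/n)^(3). The bracketed term tends to e^(4) and the second factor to 1, so the limit is e^(12).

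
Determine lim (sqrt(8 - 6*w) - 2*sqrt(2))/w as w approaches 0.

-3*√(2)/4

A 0/0 form; rationalise with √(8 - 6w) + √8. This collapses the numerator to -6w, leaving -6/(√(8 - 6w) + √8) → -6/(2√8) = -3*√(2)/4.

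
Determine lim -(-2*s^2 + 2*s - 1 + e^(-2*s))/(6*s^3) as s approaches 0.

Direct substitution gives 0/0.
Apply L'Hôpital: lim (-4*s + 2 - 2*e^(-2*s))/(-18*s^2), still 0/0.
Apply L'Hôpital: lim (-4 + 4*e^(-2*s))/(-36*s), still 0/0.
After 3 applications of L'Hôpital's rule the quotient is (-8*e^(-2*s))/(-36); substituting s = 0 gives 2/9.

2/9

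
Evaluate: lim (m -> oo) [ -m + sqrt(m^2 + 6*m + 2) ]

An ∞ − ∞ form. Rationalising with the conjugate, the difference becomes (6m + 2) / (√(m^2 + 6*m + 2) + m).
For large m the denominator behaves like 2·m, so the quotient tends to 6/2 = 3.

3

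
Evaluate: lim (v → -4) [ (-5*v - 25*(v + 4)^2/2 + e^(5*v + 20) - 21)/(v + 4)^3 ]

Direct substitution gives 0/0.
Apply L'Hôpital: lim (-25*v + 5*e^(5*v + 20) - 105)/(3*(v + 4)^2), still 0/0.
Apply L'Hôpital: lim (25*e^(5*v + 20) - 25)/(6*v + 24), still 0/0.
After 3 applications of L'Hôpital's rule the quotient is (125*e^(5*v + 20))/(6); substituting v = -4 gives 125/6.

125/6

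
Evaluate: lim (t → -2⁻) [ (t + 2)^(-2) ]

As t → -2⁻, (t + 2) → 0⁻, so (t + 2)^2 → 0⁺ and 1/(t + 2)^2 → ∞.

∞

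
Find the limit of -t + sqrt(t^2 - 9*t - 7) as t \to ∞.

This has the form ∞ − ∞. Multiply and divide by the conjugate √(t^2 - 9*t - 7) + t.
That gives (-9t - 7) / (√(t^2 - 9*t - 7) + t).
Divide numerator and denominator by t: the limit is -9/(2·1) = -9/2.

-9/2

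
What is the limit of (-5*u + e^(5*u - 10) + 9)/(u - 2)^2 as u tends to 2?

Direct substitution gives 0/0.
Apply L'Hôpital: lim (5*e^(5*u - 10) - 5)/(2*u - 4), still 0/0.
After 2 applications of L'Hôpital's rule the quotient is (25*e^(5*u - 10))/(2); substituting u = 2 gives 25/2.

25/2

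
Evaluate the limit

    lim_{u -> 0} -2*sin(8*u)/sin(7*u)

-16/7

Substitution gives 0/0.
Divide numerator and denominator by u: sin(8u)/u → 8 and sin(7u)/u → 7, so the limit is -2·8/7 = -16/7.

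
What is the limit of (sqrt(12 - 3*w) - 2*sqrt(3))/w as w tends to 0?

Substitution gives 0/0. Multiply numerator and denominator by the conjugate √(12 - 3w) + √12.
The numerator becomes (12 - 3w) − 12 = -3w, so the expression simplifies to -3/(√(12 - 3w) + √12).
Letting w → 0 gives -3/(2√12) = -√(3)/4.

-√(3)/4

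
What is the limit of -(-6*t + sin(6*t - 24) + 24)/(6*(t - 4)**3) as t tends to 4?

6

Direct substitution gives 0/0.
Apply L'Hôpital: lim (6*cos(6*t - 24) - 6)/(-18*(t - 4)^2), still 0/0.
Apply L'Hôpital: lim (-36*sin(6*t - 24))/(144 - 36*t), still 0/0.
After 3 applications of L'Hôpital's rule the quotient is (-216*cos(6*t - 24))/(-36); substituting t = 4 gives 6.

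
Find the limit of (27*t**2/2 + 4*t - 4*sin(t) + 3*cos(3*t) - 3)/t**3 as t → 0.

Substitution gives 0/0 (the numerator vanishes to order 3).
Expand each term to order t^3: the coefficient of t^3 in -4·sin(t) is 2/3 and in 3·cos(3t) is 0.
Lower-order terms cancel with the polynomial part, so the numerator is (2/3)·t^3 + o(t^3), and the limit is (2/3)/(1) = 2/3.

2/3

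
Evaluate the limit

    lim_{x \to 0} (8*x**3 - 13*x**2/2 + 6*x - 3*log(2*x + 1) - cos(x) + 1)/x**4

287/24

Substitution gives 0/0 (the numerator vanishes to order 4).
Expand each term to order x^4: the coefficient of x^4 in -3·ln(1 + 2x) is 12 and in −cos(x) is -1/24.
Lower-order terms cancel with the polynomial part, so the numerator is (287/24)·x^4 + o(x^4), and the limit is (287/24)/(1) = 287/24.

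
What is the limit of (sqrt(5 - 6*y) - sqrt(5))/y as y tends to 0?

Substitution gives 0/0. Multiply numerator and denominator by the conjugate √(5 - 6y) + √5.
The numerator becomes (5 - 6y) − 5 = -6y, so the expression simplifies to -6/(√(5 - 6y) + √5).
Letting y → 0 gives -6/(2√5) = -3*√(5)/5.

-3*√(5)/5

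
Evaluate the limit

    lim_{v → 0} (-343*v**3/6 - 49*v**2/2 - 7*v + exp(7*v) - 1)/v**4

Direct substitution gives 0/0.
Apply L'Hôpital: lim (-343*v^2/2 - 49*v + 7*e^(7*v) - 7)/(4*v^3), still 0/0.
Apply L'Hôpital: lim (-343*v + 49*e^(7*v) - 49)/(12*v^2), still 0/0.
Apply L'Hôpital: lim (343*e^(7*v) - 343)/(24*v), still 0/0.
After 4 applications of L'Hôpital's rule the quotient is (2401*e^(7*v))/(24); substituting v = 0 gives 2401/24.

2401/24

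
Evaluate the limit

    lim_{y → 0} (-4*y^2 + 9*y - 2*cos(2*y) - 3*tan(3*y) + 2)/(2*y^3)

-27/2

Substitution gives 0/0; apply L'Hôpital's rule 3 times.
After differentiating numerator and denominator 3 times the quotient is (-16*sin(2*y) - 486*tan(3*y)^4 - 648*tan(3*y)^2 - 162)/(12); at y = 0 this is -27/2.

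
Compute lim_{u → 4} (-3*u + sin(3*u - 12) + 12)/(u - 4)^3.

-9/2

Direct substitution gives 0/0.
Apply L'Hôpital: lim (3*cos(3*u - 12) - 3)/(3*(u - 4)^2), still 0/0.
Apply L'Hôpital: lim (-9*sin(3*u - 12))/(6*u - 24), still 0/0.
After 3 applications of L'Hôpital's rule the quotient is (-27*cos(3*u - 12))/(6); substituting u = 4 gives -9/2.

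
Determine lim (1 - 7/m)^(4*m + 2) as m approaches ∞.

e^(-28)

Let L be the limit and take ln: ln L = lim (4m + 2)·ln(1 - 7/m) = lim (4m + 2)·(-7/m + O(1/m²)) = -28.
Hence L = e^(-28).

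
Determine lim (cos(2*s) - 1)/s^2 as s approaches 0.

Direct substitution gives 0/0.
Apply L'Hôpital: lim (-2*sin(2*s))/(2*s), still 0/0.
After 2 applications of L'Hôpital's rule the quotient is (-4*cos(2*s))/(2); substituting s = 0 gives -2.

-2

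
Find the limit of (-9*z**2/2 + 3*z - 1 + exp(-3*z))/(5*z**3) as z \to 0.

Direct substitution gives 0/0.
Apply L'Hôpital: lim (-9*z + 3 - 3*e^(-3*z))/(15*z^2), still 0/0.
Apply L'Hôpital: lim (-9 + 9*e^(-3*z))/(30*z), still 0/0.
After 3 applications of L'Hôpital's rule the quotient is (-27*e^(-3*z))/(30); substituting z = 0 gives -9/10.

-9/10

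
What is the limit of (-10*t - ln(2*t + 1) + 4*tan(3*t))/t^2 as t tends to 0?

2

Substitution gives 0/0; apply L'Hôpital's rule 2 times.
After differentiating numerator and denominator 2 times the quotient is (72*tan(3*t)/cos(3*t)^2 + 4/(2*t + 1)^2)/(2); at t = 0 this is 2.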